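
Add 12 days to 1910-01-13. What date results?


Start: 1910-01-13, add 12 days
January 1910 has 31 days; 13 + 12 = 25 stays within January

Result: 1910-01-25


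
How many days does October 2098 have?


October 2098

31 days


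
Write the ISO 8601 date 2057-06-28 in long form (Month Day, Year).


ISO 2057-06-28 parses as year=2057, month=06, day=28
Month 6 -> June

June 28, 2057


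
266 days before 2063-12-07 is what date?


Start: 2063-12-07, subtract 266 days
Back 7 days from December 7 reaches November 30, 2063 -> 259 left
November 2063 has 30 days -> back to October 31, 2063 -> 229 left
October 2063 has 31 days -> back to September 30, 2063 -> 198 left
September 2063 has 30 days -> back to August 31, 2063 -> 168 left
August 2063 has 31 days -> back to July 31, 2063 -> 137 left
July 2063 has 31 days -> back to June 30, 2063 -> 106 left
June 2063 has 30 days -> back to May 31, 2063 -> 76 left
May 2063 has 31 days -> back to April 30, 2063 -> 45 left
April 2063 has 30 days -> back to March 31, 2063 -> 15 left
March 2063: 31 - 15 = 16 -> lands on March 16

Result: 2063-03-16


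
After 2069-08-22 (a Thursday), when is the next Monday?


Current: Thursday
Target: Monday
Days ahead: 4

Next Monday: 2069-08-26


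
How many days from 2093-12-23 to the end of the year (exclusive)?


Day of year: 357 of 365
Remaining = 365 - 357

8 days


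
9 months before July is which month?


July is month 7
7 - 9 = -2; wrap: -2 + 12 = 10

October


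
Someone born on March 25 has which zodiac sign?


Date: March 25
Conventional tropical zodiac dates: Aries from March 21 onward; Taurus starts April 20
March 25 falls within the Aries range

Aries


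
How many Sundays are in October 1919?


October 1919 has 31 days
Anchor: Jan 1, 1919. With p = 1919 - 1 = 1918: (p + p//4 - p//100 + p//400) mod 7 = (1918 + 479 - 19 + 4) mod 7 = 2382 mod 7 = 2 -> Wednesday (Mon=0 ... Sun=6)
Days before October (Jan-Sep): 273; October 1 index = (2 + 273) mod 7 = 2 -> Wednesday
First Sunday is October 5
Sundays: 5, 12, 19, 26

4 Sundays


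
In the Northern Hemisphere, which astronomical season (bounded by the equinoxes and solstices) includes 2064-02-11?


Date: February 11
Astronomical Winter (approx.; exact equinox/solstice day varies by year): December 21 to March 19
February 11 falls within the Winter window

Winter


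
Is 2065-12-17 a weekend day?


Anchor: Jan 1, 2065. With p = 2065 - 1 = 2064: (p + p//4 - p//100 + p//400) mod 7 = (2064 + 516 - 20 + 5) mod 7 = 2565 mod 7 = 3 -> Thursday (Mon=0 ... Sun=6)
Day of year: 351; offset = 350
Weekday index = (3 + 350) mod 7 = 3 -> Thursday
Weekend days: Saturday, Sunday

No


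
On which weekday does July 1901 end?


July 1901 has 31 days
Anchor: Jan 1, 1901. With p = 1901 - 1 = 1900: (p + p//4 - p//100 + p//400) mod 7 = (1900 + 475 - 19 + 4) mod 7 = 2360 mod 7 = 1 -> Tuesday (Mon=0 ... Sun=6)
Days before July (Jan-Jun): 181; July 1 index = (1 + 181) mod 7 = 0 -> Monday
Last day offset: 31 - 1 = 30 days
Weekday index = (0 + 30) mod 7 = 2

Wednesday, July 31


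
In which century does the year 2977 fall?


Century = (year - 1) // 100 + 1
= (2977 - 1) // 100 + 1
= 2976 // 100 + 1
= 29 + 1

30th century


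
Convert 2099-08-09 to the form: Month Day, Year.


ISO 2099-08-09 parses as year=2099, month=08, day=09
Month 8 -> August

August 9, 2099


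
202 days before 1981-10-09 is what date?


Start: 1981-10-09, subtract 202 days
Back 9 days from October 9 reaches September 30, 1981 -> 193 left
September 1981 has 30 days -> back to August 31, 1981 -> 163 left
August 1981 has 31 days -> back to July 31, 1981 -> 132 left
July 1981 has 31 days -> back to June 30, 1981 -> 101 left
June 1981 has 30 days -> back to May 31, 1981 -> 71 left
May 1981 has 31 days -> back to April 30, 1981 -> 40 left
April 1981 has 30 days -> back to March 31, 1981 -> 10 left
March 1981: 31 - 10 = 21 -> lands on March 21

Result: 1981-03-21


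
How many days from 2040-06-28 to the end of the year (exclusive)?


Day of year: 180 of 366
Remaining = 366 - 180

186 days


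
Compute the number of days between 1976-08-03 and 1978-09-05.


From 1976-08-03 to 1978-09-05
1976-08-03: days before August = 31 + 29 + 31 + 30 + 31 + 30 + 31 = 213 (1976 is a leap year); day of year = 213 + 3 = 216
1978-09-05: days before September = 31 + 28 + 31 + 30 + 31 + 30 + 31 + 31 = 243 (1978 is not a leap year); day of year = 243 + 5 = 248
Rest of 1976: 366 - 216 = 150
Full years 1977 (365): 365
Total = 150 + 365 + 248 = 763

763 days


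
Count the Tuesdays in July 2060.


July 2060 has 31 days
Anchor: Jan 1, 2060. With p = 2060 - 1 = 2059: (p + p//4 - p//100 + p//400) mod 7 = (2059 + 514 - 20 + 5) mod 7 = 2558 mod 7 = 3 -> Thursday (Mon=0 ... Sun=6)
Days before July (Jan-Jun): 182; July 1 index = (3 + 182) mod 7 = 3 -> Thursday
First Tuesday is July 6
Tuesdays: 6, 13, 20, 27

4 Tuesdays


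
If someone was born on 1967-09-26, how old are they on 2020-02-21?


Birth: 1967-09-26
Reference: 2020-02-21
Year difference: 2020 - 1967 = 53
Birthday not yet reached in 2020, subtract 1

52 years old


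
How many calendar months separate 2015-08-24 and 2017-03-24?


From August 2015 to March 2017
2 years * 12 = 24 months, minus 5 months = 19

19 months


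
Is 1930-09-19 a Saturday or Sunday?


Anchor: Jan 1, 1930. With p = 1930 - 1 = 1929: (p + p//4 - p//100 + p//400) mod 7 = (1929 + 482 - 19 + 4) mod 7 = 2396 mod 7 = 2 -> Wednesday (Mon=0 ... Sun=6)
Day of year: 262; offset = 261
Weekday index = (2 + 261) mod 7 = 4 -> Friday
Weekend days: Saturday, Sunday

No


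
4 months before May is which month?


May is month 5
5 - 4 = 1

January


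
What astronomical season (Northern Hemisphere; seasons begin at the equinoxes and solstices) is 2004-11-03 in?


Date: November 3
Astronomical Autumn (approx.; exact equinox/solstice day varies by year): September 22 to December 20
November 3 falls within the Autumn window

Autumn


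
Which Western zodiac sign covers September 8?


Date: September 8
Conventional tropical zodiac dates: Virgo from August 23 onward; Libra starts September 23
September 8 falls within the Virgo range

Virgo


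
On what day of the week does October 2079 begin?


Target: October 1, 2079
Anchor: Jan 1, 2079. With p = 2079 - 1 = 2078: (p + p//4 - p//100 + p//400) mod 7 = (2078 + 519 - 20 + 5) mod 7 = 2582 mod 7 = 6 -> Sunday (Mon=0 ... Sun=6)
Days before October (Jan-Sep): 273 days
Weekday index = (6 + 273) mod 7 = 6

Sunday


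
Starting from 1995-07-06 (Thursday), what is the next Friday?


Current: Thursday
Target: Friday
Days ahead: 1

Next Friday: 1995-07-07


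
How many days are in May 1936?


May 1936

31 days


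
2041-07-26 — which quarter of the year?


Month: July (month 7)
Q1: Jan-Mar, Q2: Apr-Jun, Q3: Jul-Sep, Q4: Oct-Dec

Q3


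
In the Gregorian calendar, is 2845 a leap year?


Gregorian leap year rule: divisible by 4, but not by 100, unless also by 400.
2845 is not divisible by 4 -> not a leap year

No


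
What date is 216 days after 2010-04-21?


Start: 2010-04-21, add 216 days
April 2010 has 30 days: 30 - 21 = 9 days to April 30 -> 207 left
May 2010 has 31 days -> 176 left
June 2010 has 30 days -> 146 left
July 2010 has 31 days -> 115 left
August 2010 has 31 days -> 84 left
September 2010 has 30 days -> 54 left
October 2010 has 31 days -> 23 left
November 2010: 23 <= 30 -> lands on November 23

Result: 2010-11-23


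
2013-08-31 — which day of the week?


Date: August 31, 2013
Anchor: Jan 1, 2013. With p = 2013 - 1 = 2012: (p + p//4 - p//100 + p//400) mod 7 = (2012 + 503 - 20 + 5) mod 7 = 2500 mod 7 = 1 -> Tuesday (Mon=0 ... Sun=6)
Days before August (Jan-Jul): 212; offset = 212 + 31 - 1 = 242
Weekday index = (1 + 242) mod 7 = 5

Day of the week: Saturday


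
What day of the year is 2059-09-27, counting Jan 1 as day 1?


Date: September 27, 2059
Days in months 1 through 8: 243
Plus 27 days in September

Day of year: 270


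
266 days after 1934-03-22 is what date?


Start: 1934-03-22, add 266 days
March 1934 has 31 days: 31 - 22 = 9 days to March 31 -> 257 left
April 1934 has 30 days -> 227 left
May 1934 has 31 days -> 196 left
June 1934 has 30 days -> 166 left
July 1934 has 31 days -> 135 left
August 1934 has 31 days -> 104 left
September 1934 has 30 days -> 74 left
October 1934 has 31 days -> 43 left
November 1934 has 30 days -> 13 left
December 1934: 13 <= 31 -> lands on December 13

Result: 1934-12-13


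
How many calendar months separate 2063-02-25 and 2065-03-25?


From February 2063 to March 2065
2 years * 12 = 24 months, plus 1 month = 25

25 months


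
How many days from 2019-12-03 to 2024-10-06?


From 2019-12-03 to 2024-10-06
2019-12-03: days before December = 31 + 28 + 31 + 30 + 31 + 30 + 31 + 31 + 30 + 31 + 30 = 334 (2019 is not a leap year); day of year = 334 + 3 = 337
2024-10-06: days before October = 31 + 29 + 31 + 30 + 31 + 30 + 31 + 31 + 30 = 274 (2024 is a leap year); day of year = 274 + 6 = 280
Rest of 2019: 365 - 337 = 28
Full years 2020 (366), 2021 (365), 2022 (365), 2023 (365): 1461
Total = 28 + 1461 + 280 = 1769

1769 days


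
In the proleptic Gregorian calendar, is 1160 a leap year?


Gregorian leap year rule: divisible by 4, but not by 100, unless also by 400.
1160 is divisible by 4 but not 100 -> leap year

Yes


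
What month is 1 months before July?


July is month 7
7 - 1 = 6

June


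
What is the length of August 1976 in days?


August 1976

31 days


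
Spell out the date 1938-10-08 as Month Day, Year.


ISO 1938-10-08 parses as year=1938, month=10, day=08
Month 10 -> October

October 8, 1938


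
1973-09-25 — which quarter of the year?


Month: September (month 9)
Q1: Jan-Mar, Q2: Apr-Jun, Q3: Jul-Sep, Q4: Oct-Dec

Q3


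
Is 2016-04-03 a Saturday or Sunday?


Anchor: Jan 1, 2016. With p = 2016 - 1 = 2015: (p + p//4 - p//100 + p//400) mod 7 = (2015 + 503 - 20 + 5) mod 7 = 2503 mod 7 = 4 -> Friday (Mon=0 ... Sun=6)
Day of year: 94; offset = 93
Weekday index = (4 + 93) mod 7 = 6 -> Sunday
Weekend days: Saturday, Sunday

Yes


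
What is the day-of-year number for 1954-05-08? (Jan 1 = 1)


Date: May 8, 1954
Days in months 1 through 4: 120
Plus 8 days in May

Day of year: 128


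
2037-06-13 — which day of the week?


Date: June 13, 2037
Anchor: Jan 1, 2037. With p = 2037 - 1 = 2036: (p + p//4 - p//100 + p//400) mod 7 = (2036 + 509 - 20 + 5) mod 7 = 2530 mod 7 = 3 -> Thursday (Mon=0 ... Sun=6)
Days before June (Jan-May): 151; offset = 151 + 13 - 1 = 163
Weekday index = (3 + 163) mod 7 = 5

Day of the week: Saturday


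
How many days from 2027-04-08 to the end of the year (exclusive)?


Day of year: 98 of 365
Remaining = 365 - 98

267 days


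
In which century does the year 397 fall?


Century = (year - 1) // 100 + 1
= (397 - 1) // 100 + 1
= 396 // 100 + 1
= 3 + 1

4th century


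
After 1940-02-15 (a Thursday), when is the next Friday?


Current: Thursday
Target: Friday
Days ahead: 1

Next Friday: 1940-02-16


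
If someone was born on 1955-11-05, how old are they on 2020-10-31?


Birth: 1955-11-05
Reference: 2020-10-31
Year difference: 2020 - 1955 = 65
Birthday not yet reached in 2020, subtract 1

64 years old


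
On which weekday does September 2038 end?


September 2038 has 30 days
Anchor: Jan 1, 2038. With p = 2038 - 1 = 2037: (p + p//4 - p//100 + p//400) mod 7 = (2037 + 509 - 20 + 5) mod 7 = 2531 mod 7 = 4 -> Friday (Mon=0 ... Sun=6)
Days before September (Jan-Aug): 243; September 1 index = (4 + 243) mod 7 = 2 -> Wednesday
Last day offset: 30 - 1 = 29 days
Weekday index = (2 + 29) mod 7 = 3

Thursday, September 30


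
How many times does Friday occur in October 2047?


October 2047 has 31 days
Anchor: Jan 1, 2047. With p = 2047 - 1 = 2046: (p + p//4 - p//100 + p//400) mod 7 = (2046 + 511 - 20 + 5) mod 7 = 2542 mod 7 = 1 -> Tuesday (Mon=0 ... Sun=6)
Days before October (Jan-Sep): 273; October 1 index = (1 + 273) mod 7 = 1 -> Tuesday
First Friday is October 4
Fridays: 4, 11, 18, 25

4 Fridays


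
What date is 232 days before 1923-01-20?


Start: 1923-01-20, subtract 232 days
Back 20 days from January 20 reaches December 31, 1922 -> 212 left
December 1922 has 31 days -> back to November 30, 1922 -> 181 left
November 1922 has 30 days -> back to October 31, 1922 -> 151 left
October 1922 has 31 days -> back to September 30, 1922 -> 120 left
September 1922 has 30 days -> back to August 31, 1922 -> 90 left
August 1922 has 31 days -> back to July 31, 1922 -> 59 left
July 1922 has 31 days -> back to June 30, 1922 -> 28 left
June 1922: 30 - 28 = 2 -> lands on June 2

Result: 1922-06-02


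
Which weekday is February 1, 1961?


Target: February 1, 1961
Anchor: Jan 1, 1961. With p = 1961 - 1 = 1960: (p + p//4 - p//100 + p//400) mod 7 = (1960 + 490 - 19 + 4) mod 7 = 2435 mod 7 = 6 -> Sunday (Mon=0 ... Sun=6)
Days before February (Jan): 31 days
Weekday index = (6 + 31) mod 7 = 2

Wednesday


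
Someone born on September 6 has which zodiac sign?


Date: September 6
Conventional tropical zodiac dates: Virgo from August 23 onward; Libra starts September 23
September 6 falls within the Virgo range

Virgo


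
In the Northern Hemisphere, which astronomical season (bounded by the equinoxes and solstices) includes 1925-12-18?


Date: December 18
Astronomical Autumn (approx.; exact equinox/solstice day varies by year): September 22 to December 20
December 18 falls within the Autumn window

Autumn


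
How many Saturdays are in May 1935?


May 1935 has 31 days
Anchor: Jan 1, 1935. With p = 1935 - 1 = 1934: (p + p//4 - p//100 + p//400) mod 7 = (1934 + 483 - 19 + 4) mod 7 = 2402 mod 7 = 1 -> Tuesday (Mon=0 ... Sun=6)
Days before May (Jan-Apr): 120; May 1 index = (1 + 120) mod 7 = 2 -> Wednesday
First Saturday is May 4
Saturdays: 4, 11, 18, 25

4 Saturdays


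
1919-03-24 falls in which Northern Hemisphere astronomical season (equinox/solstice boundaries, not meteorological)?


Date: March 24
Astronomical Spring (approx.; exact equinox/solstice day varies by year): March 20 to June 20
March 24 falls within the Spring window

Spring


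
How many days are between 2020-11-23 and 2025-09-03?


From 2020-11-23 to 2025-09-03
2020-11-23: days before November = 31 + 29 + 31 + 30 + 31 + 30 + 31 + 31 + 30 + 31 = 305 (2020 is a leap year); day of year = 305 + 23 = 328
2025-09-03: days before September = 31 + 28 + 31 + 30 + 31 + 30 + 31 + 31 = 243 (2025 is not a leap year); day of year = 243 + 3 = 246
Rest of 2020: 366 - 328 = 38
Full years 2021 (365), 2022 (365), 2023 (365), 2024 (366): 1461
Total = 38 + 1461 + 246 = 1745

1745 days


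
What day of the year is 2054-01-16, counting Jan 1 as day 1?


Date: January 16, 2054
No months before January
Plus 16 days in January

Day of year: 16


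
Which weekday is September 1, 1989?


Target: September 1, 1989
Anchor: Jan 1, 1989. With p = 1989 - 1 = 1988: (p + p//4 - p//100 + p//400) mod 7 = (1988 + 497 - 19 + 4) mod 7 = 2470 mod 7 = 6 -> Sunday (Mon=0 ... Sun=6)
Days before September (Jan-Aug): 243 days
Weekday index = (6 + 243) mod 7 = 4

Friday


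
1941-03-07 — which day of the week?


Date: March 7, 1941
Anchor: Jan 1, 1941. With p = 1941 - 1 = 1940: (p + p//4 - p//100 + p//400) mod 7 = (1940 + 485 - 19 + 4) mod 7 = 2410 mod 7 = 2 -> Wednesday (Mon=0 ... Sun=6)
Days before March (Jan-Feb): 59; offset = 59 + 7 - 1 = 65
Weekday index = (2 + 65) mod 7 = 4

Day of the week: Friday


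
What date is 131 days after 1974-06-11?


Start: 1974-06-11, add 131 days
June 1974 has 30 days: 30 - 11 = 19 days to June 30 -> 112 left
July 1974 has 31 days -> 81 left
August 1974 has 31 days -> 50 left
September 1974 has 30 days -> 20 left
October 1974: 20 <= 31 -> lands on October 20

Result: 1974-10-20


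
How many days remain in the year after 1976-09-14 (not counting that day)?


Day of year: 258 of 366
Remaining = 366 - 258

108 days


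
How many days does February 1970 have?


February 1970 (leap year: no)

28 days


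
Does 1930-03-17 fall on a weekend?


Anchor: Jan 1, 1930. With p = 1930 - 1 = 1929: (p + p//4 - p//100 + p//400) mod 7 = (1929 + 482 - 19 + 4) mod 7 = 2396 mod 7 = 2 -> Wednesday (Mon=0 ... Sun=6)
Day of year: 76; offset = 75
Weekday index = (2 + 75) mod 7 = 0 -> Monday
Weekend days: Saturday, Sunday

No


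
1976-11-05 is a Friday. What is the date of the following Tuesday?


Current: Friday
Target: Tuesday
Days ahead: 4

Next Tuesday: 1976-11-09


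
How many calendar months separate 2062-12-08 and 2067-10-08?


From December 2062 to October 2067
5 years * 12 = 60 months, minus 2 months = 58

58 months


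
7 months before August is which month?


August is month 8
8 - 7 = 1

January


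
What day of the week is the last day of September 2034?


September 2034 has 30 days
Anchor: Jan 1, 2034. With p = 2034 - 1 = 2033: (p + p//4 - p//100 + p//400) mod 7 = (2033 + 508 - 20 + 5) mod 7 = 2526 mod 7 = 6 -> Sunday (Mon=0 ... Sun=6)
Days before September (Jan-Aug): 243; September 1 index = (6 + 243) mod 7 = 4 -> Friday
Last day offset: 30 - 1 = 29 days
Weekday index = (4 + 29) mod 7 = 5

Saturday, September 30


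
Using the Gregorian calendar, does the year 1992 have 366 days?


Gregorian leap year rule: divisible by 4, but not by 100, unless also by 400.
1992 is divisible by 4 but not 100 -> leap year

Yes


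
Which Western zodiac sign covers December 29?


Date: December 29
Conventional tropical zodiac dates: Capricorn from December 22 onward; Aquarius starts January 20
December 29 falls within the Capricorn range

Capricorn


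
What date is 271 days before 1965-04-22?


Start: 1965-04-22, subtract 271 days
Back 22 days from April 22 reaches March 31, 1965 -> 249 left
March 1965 has 31 days -> back to February 28, 1965 -> 218 left
February 1965 has 28 days -> back to January 31, 1965 -> 190 left
January 1965 has 31 days -> back to December 31, 1964 -> 159 left
December 1964 has 31 days -> back to November 30, 1964 -> 128 left
November 1964 has 30 days -> back to October 31, 1964 -> 98 left
October 1964 has 31 days -> back to September 30, 1964 -> 67 left
September 1964 has 30 days -> back to August 31, 1964 -> 37 left
August 1964 has 31 days -> back to July 31, 1964 -> 6 left
July 1964: 31 - 6 = 25 -> lands on July 25

Result: 1964-07-25


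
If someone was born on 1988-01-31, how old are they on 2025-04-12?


Birth: 1988-01-31
Reference: 2025-04-12
Year difference: 2025 - 1988 = 37

37 years old


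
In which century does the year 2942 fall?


Century = (year - 1) // 100 + 1
= (2942 - 1) // 100 + 1
= 2941 // 100 + 1
= 29 + 1

30th century


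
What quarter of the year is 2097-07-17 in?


Month: July (month 7)
Q1: Jan-Mar, Q2: Apr-Jun, Q3: Jul-Sep, Q4: Oct-Dec

Q3


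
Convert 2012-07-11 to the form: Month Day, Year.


ISO 2012-07-11 parses as year=2012, month=07, day=11
Month 7 -> July

July 11, 2012


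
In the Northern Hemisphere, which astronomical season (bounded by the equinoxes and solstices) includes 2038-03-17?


Date: March 17
Astronomical Winter (approx.; exact equinox/solstice day varies by year): December 21 to March 19
March 17 falls within the Winter window

Winter


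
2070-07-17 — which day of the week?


Date: July 17, 2070
Anchor: Jan 1, 2070. With p = 2070 - 1 = 2069: (p + p//4 - p//100 + p//400) mod 7 = (2069 + 517 - 20 + 5) mod 7 = 2571 mod 7 = 2 -> Wednesday (Mon=0 ... Sun=6)
Days before July (Jan-Jun): 181; offset = 181 + 17 - 1 = 197
Weekday index = (2 + 197) mod 7 = 3

Day of the week: Thursday


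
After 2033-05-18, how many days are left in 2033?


Day of year: 138 of 365
Remaining = 365 - 138

227 days


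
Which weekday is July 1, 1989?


Target: July 1, 1989
Anchor: Jan 1, 1989. With p = 1989 - 1 = 1988: (p + p//4 - p//100 + p//400) mod 7 = (1988 + 497 - 19 + 4) mod 7 = 2470 mod 7 = 6 -> Sunday (Mon=0 ... Sun=6)
Days before July (Jan-Jun): 181 days
Weekday index = (6 + 181) mod 7 = 5

Saturday


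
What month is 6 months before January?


January is month 1
1 - 6 = -5; wrap: -5 + 12 = 7

July


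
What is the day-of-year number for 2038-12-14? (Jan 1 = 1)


Date: December 14, 2038
Days in months 1 through 11: 334
Plus 14 days in December

Day of year: 348


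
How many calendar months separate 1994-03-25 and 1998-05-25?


From March 1994 to May 1998
4 years * 12 = 48 months, plus 2 months = 50

50 months


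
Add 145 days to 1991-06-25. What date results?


Start: 1991-06-25, add 145 days
June 1991 has 30 days: 30 - 25 = 5 days to June 30 -> 140 left
July 1991 has 31 days -> 109 left
August 1991 has 31 days -> 78 left
September 1991 has 30 days -> 48 left
October 1991 has 31 days -> 17 left
November 1991: 17 <= 30 -> lands on November 17

Result: 1991-11-17


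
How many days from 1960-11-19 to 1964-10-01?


From 1960-11-19 to 1964-10-01
1960-11-19: days before November = 31 + 29 + 31 + 30 + 31 + 30 + 31 + 31 + 30 + 31 = 305 (1960 is a leap year); day of year = 305 + 19 = 324
1964-10-01: days before October = 31 + 29 + 31 + 30 + 31 + 30 + 31 + 31 + 30 = 274 (1964 is a leap year); day of year = 274 + 1 = 275
Rest of 1960: 366 - 324 = 42
Full years 1961 (365), 1962 (365), 1963 (365): 1095
Total = 42 + 1095 + 275 = 1412

1412 days


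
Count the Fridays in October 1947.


October 1947 has 31 days
Anchor: Jan 1, 1947. With p = 1947 - 1 = 1946: (p + p//4 - p//100 + p//400) mod 7 = (1946 + 486 - 19 + 4) mod 7 = 2417 mod 7 = 2 -> Wednesday (Mon=0 ... Sun=6)
Days before October (Jan-Sep): 273; October 1 index = (2 + 273) mod 7 = 2 -> Wednesday
First Friday is October 3
Fridays: 3, 10, 17, 24, 31

5 Fridays


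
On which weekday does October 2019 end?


October 2019 has 31 days
Anchor: Jan 1, 2019. With p = 2019 - 1 = 2018: (p + p//4 - p//100 + p//400) mod 7 = (2018 + 504 - 20 + 5) mod 7 = 2507 mod 7 = 1 -> Tuesday (Mon=0 ... Sun=6)
Days before October (Jan-Sep): 273; October 1 index = (1 + 273) mod 7 = 1 -> Tuesday
Last day offset: 31 - 1 = 30 days
Weekday index = (1 + 30) mod 7 = 3

Thursday, October 31


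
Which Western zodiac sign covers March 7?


Date: March 7
Conventional tropical zodiac dates: Pisces from February 19 onward; Aries starts March 21
March 7 falls within the Pisces range

Pisces


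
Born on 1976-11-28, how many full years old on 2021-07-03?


Birth: 1976-11-28
Reference: 2021-07-03
Year difference: 2021 - 1976 = 45
Birthday not yet reached in 2021, subtract 1

44 years old


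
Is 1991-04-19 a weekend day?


Anchor: Jan 1, 1991. With p = 1991 - 1 = 1990: (p + p//4 - p//100 + p//400) mod 7 = (1990 + 497 - 19 + 4) mod 7 = 2472 mod 7 = 1 -> Tuesday (Mon=0 ... Sun=6)
Day of year: 109; offset = 108
Weekday index = (1 + 108) mod 7 = 4 -> Friday
Weekend days: Saturday, Sunday

No


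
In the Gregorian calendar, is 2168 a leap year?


Gregorian leap year rule: divisible by 4, but not by 100, unless also by 400.
2168 is divisible by 4 but not 100 -> leap year

Yes


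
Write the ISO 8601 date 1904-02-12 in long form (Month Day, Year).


ISO 1904-02-12 parses as year=1904, month=02, day=12
Month 2 -> February

February 12, 1904


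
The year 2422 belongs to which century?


Century = (year - 1) // 100 + 1
= (2422 - 1) // 100 + 1
= 2421 // 100 + 1
= 24 + 1

25th century


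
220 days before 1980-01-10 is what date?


Start: 1980-01-10, subtract 220 days
Back 10 days from January 10 reaches December 31, 1979 -> 210 left
December 1979 has 31 days -> back to November 30, 1979 -> 179 left
November 1979 has 30 days -> back to October 31, 1979 -> 149 left
October 1979 has 31 days -> back to September 30, 1979 -> 118 left
September 1979 has 30 days -> back to August 31, 1979 -> 88 left
August 1979 has 31 days -> back to July 31, 1979 -> 57 left
July 1979 has 31 days -> back to June 30, 1979 -> 26 left
June 1979: 30 - 26 = 4 -> lands on June 4

Result: 1979-06-04


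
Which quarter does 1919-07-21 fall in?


Month: July (month 7)
Q1: Jan-Mar, Q2: Apr-Jun, Q3: Jul-Sep, Q4: Oct-Dec

Q3


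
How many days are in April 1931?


April 1931

30 days


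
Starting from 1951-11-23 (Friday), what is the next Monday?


Current: Friday
Target: Monday
Days ahead: 3

Next Monday: 1951-11-26


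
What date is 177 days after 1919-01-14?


Start: 1919-01-14, add 177 days
January 1919 has 31 days: 31 - 14 = 17 days to January 31 -> 160 left
February 1919 has 28 days -> 132 left
March 1919 has 31 days -> 101 left
April 1919 has 30 days -> 71 left
May 1919 has 31 days -> 40 left
June 1919 has 30 days -> 10 left
July 1919: 10 <= 31 -> lands on July 10

Result: 1919-07-10


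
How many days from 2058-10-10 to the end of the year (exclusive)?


Day of year: 283 of 365
Remaining = 365 - 283

82 days


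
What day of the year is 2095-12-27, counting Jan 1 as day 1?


Date: December 27, 2095
Days in months 1 through 11: 334
Plus 27 days in December

Day of year: 361


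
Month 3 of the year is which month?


Month 3 of 12

March


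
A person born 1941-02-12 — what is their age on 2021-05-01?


Birth: 1941-02-12
Reference: 2021-05-01
Year difference: 2021 - 1941 = 80

80 years old


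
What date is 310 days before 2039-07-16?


Start: 2039-07-16, subtract 310 days
Back 16 days from July 16 reaches June 30, 2039 -> 294 left
June 2039 has 30 days -> back to May 31, 2039 -> 264 left
May 2039 has 31 days -> back to April 30, 2039 -> 233 left
April 2039 has 30 days -> back to March 31, 2039 -> 203 left
March 2039 has 31 days -> back to February 28, 2039 -> 172 left
February 2039 has 28 days -> back to January 31, 2039 -> 144 left
January 2039 has 31 days -> back to December 31, 2038 -> 113 left
December 2038 has 31 days -> back to November 30, 2038 -> 82 left
November 2038 has 30 days -> back to October 31, 2038 -> 52 left
October 2038 has 31 days -> back to September 30, 2038 -> 21 left
September 2038: 30 - 21 = 9 -> lands on September 9

Result: 2038-09-09


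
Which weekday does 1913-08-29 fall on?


Date: August 29, 1913
Anchor: Jan 1, 1913. With p = 1913 - 1 = 1912: (p + p//4 - p//100 + p//400) mod 7 = (1912 + 478 - 19 + 4) mod 7 = 2375 mod 7 = 2 -> Wednesday (Mon=0 ... Sun=6)
Days before August (Jan-Jul): 212; offset = 212 + 29 - 1 = 240
Weekday index = (2 + 240) mod 7 = 4

Day of the week: Friday


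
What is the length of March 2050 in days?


March 2050

31 days


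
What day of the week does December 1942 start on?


Target: December 1, 1942
Anchor: Jan 1, 1942. With p = 1942 - 1 = 1941: (p + p//4 - p//100 + p//400) mod 7 = (1941 + 485 - 19 + 4) mod 7 = 2411 mod 7 = 3 -> Thursday (Mon=0 ... Sun=6)
Days before December (Jan-Nov): 334 days
Weekday index = (3 + 334) mod 7 = 1

Tuesday


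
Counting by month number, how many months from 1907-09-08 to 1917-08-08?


From September 1907 to August 1917
10 years * 12 = 120 months, minus 1 month = 119

119 months


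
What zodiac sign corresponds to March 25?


Date: March 25
Conventional tropical zodiac dates: Aries from March 21 onward; Taurus starts April 20
March 25 falls within the Aries range

Aries


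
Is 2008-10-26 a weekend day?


Anchor: Jan 1, 2008. With p = 2008 - 1 = 2007: (p + p//4 - p//100 + p//400) mod 7 = (2007 + 501 - 20 + 5) mod 7 = 2493 mod 7 = 1 -> Tuesday (Mon=0 ... Sun=6)
Day of year: 300; offset = 299
Weekday index = (1 + 299) mod 7 = 6 -> Sunday
Weekend days: Saturday, Sunday

Yes


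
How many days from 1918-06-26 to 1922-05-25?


From 1918-06-26 to 1922-05-25
1918-06-26: days before June = 31 + 28 + 31 + 30 + 31 = 151 (1918 is not a leap year); day of year = 151 + 26 = 177
1922-05-25: days before May = 31 + 28 + 31 + 30 = 120 (1922 is not a leap year); day of year = 120 + 25 = 145
Rest of 1918: 365 - 177 = 188
Full years 1919 (365), 1920 (366), 1921 (365): 1096
Total = 188 + 1096 + 145 = 1429

1429 days


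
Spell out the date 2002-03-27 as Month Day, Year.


ISO 2002-03-27 parses as year=2002, month=03, day=27
Month 3 -> March

March 27, 2002


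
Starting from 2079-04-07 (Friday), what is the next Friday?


Current: Friday
Target: Friday
Days ahead: 7

Next Friday: 2079-04-14


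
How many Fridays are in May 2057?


May 2057 has 31 days
Anchor: Jan 1, 2057. With p = 2057 - 1 = 2056: (p + p//4 - p//100 + p//400) mod 7 = (2056 + 514 - 20 + 5) mod 7 = 2555 mod 7 = 0 -> Monday (Mon=0 ... Sun=6)
Days before May (Jan-Apr): 120; May 1 index = (0 + 120) mod 7 = 1 -> Tuesday
First Friday is May 4
Fridays: 4, 11, 18, 25

4 Fridays


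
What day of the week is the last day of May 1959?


May 1959 has 31 days
Anchor: Jan 1, 1959. With p = 1959 - 1 = 1958: (p + p//4 - p//100 + p//400) mod 7 = (1958 + 489 - 19 + 4) mod 7 = 2432 mod 7 = 3 -> Thursday (Mon=0 ... Sun=6)
Days before May (Jan-Apr): 120; May 1 index = (3 + 120) mod 7 = 4 -> Friday
Last day offset: 31 - 1 = 30 days
Weekday index = (4 + 30) mod 7 = 6

Sunday, May 31


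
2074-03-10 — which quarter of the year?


Month: March (month 3)
Q1: Jan-Mar, Q2: Apr-Jun, Q3: Jul-Sep, Q4: Oct-Dec

Q1


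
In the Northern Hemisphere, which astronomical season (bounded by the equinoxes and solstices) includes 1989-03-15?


Date: March 15
Astronomical Winter (approx.; exact equinox/solstice day varies by year): December 21 to March 19
March 15 falls within the Winter window

Winter


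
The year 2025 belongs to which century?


Century = (year - 1) // 100 + 1
= (2025 - 1) // 100 + 1
= 2024 // 100 + 1
= 20 + 1

21st century


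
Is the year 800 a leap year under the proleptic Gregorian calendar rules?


Gregorian leap year rule: divisible by 4, but not by 100, unless also by 400.
800 is divisible by 400 -> leap year

Yes


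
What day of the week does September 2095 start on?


Target: September 1, 2095
Anchor: Jan 1, 2095. With p = 2095 - 1 = 2094: (p + p//4 - p//100 + p//400) mod 7 = (2094 + 523 - 20 + 5) mod 7 = 2602 mod 7 = 5 -> Saturday (Mon=0 ... Sun=6)
Days before September (Jan-Aug): 243 days
Weekday index = (5 + 243) mod 7 = 3

Thursday


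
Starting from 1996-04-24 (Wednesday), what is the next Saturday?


Current: Wednesday
Target: Saturday
Days ahead: 3

Next Saturday: 1996-04-27


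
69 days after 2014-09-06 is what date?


Start: 2014-09-06, add 69 days
September 2014 has 30 days: 30 - 6 = 24 days to September 30 -> 45 left
October 2014 has 31 days -> 14 left
November 2014: 14 <= 30 -> lands on November 14

Result: 2014-11-14


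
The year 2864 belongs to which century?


Century = (year - 1) // 100 + 1
= (2864 - 1) // 100 + 1
= 2863 // 100 + 1
= 28 + 1

29th century


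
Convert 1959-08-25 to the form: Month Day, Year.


ISO 1959-08-25 parses as year=1959, month=08, day=25
Month 8 -> August

August 25, 1959


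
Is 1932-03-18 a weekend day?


Anchor: Jan 1, 1932. With p = 1932 - 1 = 1931: (p + p//4 - p//100 + p//400) mod 7 = (1931 + 482 - 19 + 4) mod 7 = 2398 mod 7 = 4 -> Friday (Mon=0 ... Sun=6)
Day of year: 78; offset = 77
Weekday index = (4 + 77) mod 7 = 4 -> Friday
Weekend days: Saturday, Sunday

No


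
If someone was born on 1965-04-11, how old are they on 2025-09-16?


Birth: 1965-04-11
Reference: 2025-09-16
Year difference: 2025 - 1965 = 60

60 years old


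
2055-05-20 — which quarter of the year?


Month: May (month 5)
Q1: Jan-Mar, Q2: Apr-Jun, Q3: Jul-Sep, Q4: Oct-Dec

Q2


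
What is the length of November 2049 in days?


November 2049

30 days


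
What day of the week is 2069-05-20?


Date: May 20, 2069
Anchor: Jan 1, 2069. With p = 2069 - 1 = 2068: (p + p//4 - p//100 + p//400) mod 7 = (2068 + 517 - 20 + 5) mod 7 = 2570 mod 7 = 1 -> Tuesday (Mon=0 ... Sun=6)
Days before May (Jan-Apr): 120; offset = 120 + 20 - 1 = 139
Weekday index = (1 + 139) mod 7 = 0

Day of the week: Monday


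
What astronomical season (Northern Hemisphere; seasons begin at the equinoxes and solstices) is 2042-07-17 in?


Date: July 17
Astronomical Summer (approx.; exact equinox/solstice day varies by year): June 21 to September 21
July 17 falls within the Summer window

Summer


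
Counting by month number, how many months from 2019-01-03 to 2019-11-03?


From January 2019 to November 2019
0 years * 12 = 0 months, plus 10 months = 10

10 months


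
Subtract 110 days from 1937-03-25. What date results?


Start: 1937-03-25, subtract 110 days
Back 25 days from March 25 reaches February 28, 1937 -> 85 left
February 1937 has 28 days -> back to January 31, 1937 -> 57 left
January 1937 has 31 days -> back to December 31, 1936 -> 26 left
December 1936: 31 - 26 = 5 -> lands on December 5

Result: 1936-12-05


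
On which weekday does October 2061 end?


October 2061 has 31 days
Anchor: Jan 1, 2061. With p = 2061 - 1 = 2060: (p + p//4 - p//100 + p//400) mod 7 = (2060 + 515 - 20 + 5) mod 7 = 2560 mod 7 = 5 -> Saturday (Mon=0 ... Sun=6)
Days before October (Jan-Sep): 273; October 1 index = (5 + 273) mod 7 = 5 -> Saturday
Last day offset: 31 - 1 = 30 days
Weekday index = (5 + 30) mod 7 = 0

Monday, October 31


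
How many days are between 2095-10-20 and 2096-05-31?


From 2095-10-20 to 2096-05-31
2095-10-20: days before October = 31 + 28 + 31 + 30 + 31 + 30 + 31 + 31 + 30 = 273 (2095 is not a leap year); day of year = 273 + 20 = 293
2096-05-31: days before May = 31 + 29 + 31 + 30 = 121 (2096 is a leap year); day of year = 121 + 31 = 152
Rest of 2095: 365 - 293 = 72
Total = 72 + 152 = 224

224 days


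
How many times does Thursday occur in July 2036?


July 2036 has 31 days
Anchor: Jan 1, 2036. With p = 2036 - 1 = 2035: (p + p//4 - p//100 + p//400) mod 7 = (2035 + 508 - 20 + 5) mod 7 = 2528 mod 7 = 1 -> Tuesday (Mon=0 ... Sun=6)
Days before July (Jan-Jun): 182; July 1 index = (1 + 182) mod 7 = 1 -> Tuesday
First Thursday is July 3
Thursdays: 3, 10, 17, 24, 31

5 Thursdays


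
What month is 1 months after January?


January is month 1
1 + 1 = 2

February


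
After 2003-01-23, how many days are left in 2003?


Day of year: 23 of 365
Remaining = 365 - 23

342 days


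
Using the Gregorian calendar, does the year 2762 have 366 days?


Gregorian leap year rule: divisible by 4, but not by 100, unless also by 400.
2762 is not divisible by 4 -> not a leap year

No


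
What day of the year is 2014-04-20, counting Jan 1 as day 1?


Date: April 20, 2014
Days in months 1 through 3: 90
Plus 20 days in April

Day of year: 110


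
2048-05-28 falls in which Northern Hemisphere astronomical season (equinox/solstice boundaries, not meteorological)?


Date: May 28
Astronomical Spring (approx.; exact equinox/solstice day varies by year): March 20 to June 20
May 28 falls within the Spring window

Spring


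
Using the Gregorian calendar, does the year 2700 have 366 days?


Gregorian leap year rule: divisible by 4, but not by 100, unless also by 400.
2700 is divisible by 100 but not 400 -> not a leap year

No


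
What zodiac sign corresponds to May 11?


Date: May 11
Conventional tropical zodiac dates: Taurus from April 20 onward; Gemini starts May 21
May 11 falls within the Taurus range

Taurus


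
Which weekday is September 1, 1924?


Target: September 1, 1924
Anchor: Jan 1, 1924. With p = 1924 - 1 = 1923: (p + p//4 - p//100 + p//400) mod 7 = (1923 + 480 - 19 + 4) mod 7 = 2388 mod 7 = 1 -> Tuesday (Mon=0 ... Sun=6)
Days before September (Jan-Aug): 244 days
Weekday index = (1 + 244) mod 7 = 0

Monday


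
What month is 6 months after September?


September is month 9
9 + 6 = 15; wrap: 15 - 12 = 3

March


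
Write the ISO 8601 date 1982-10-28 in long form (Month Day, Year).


ISO 1982-10-28 parses as year=1982, month=10, day=28
Month 10 -> October

October 28, 1982


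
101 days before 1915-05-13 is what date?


Start: 1915-05-13, subtract 101 days
Back 13 days from May 13 reaches April 30, 1915 -> 88 left
April 1915 has 30 days -> back to March 31, 1915 -> 58 left
March 1915 has 31 days -> back to February 28, 1915 -> 27 left
February 1915: 28 - 27 = 1 -> lands on February 1

Result: 1915-02-01


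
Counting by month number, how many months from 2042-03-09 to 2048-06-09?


From March 2042 to June 2048
6 years * 12 = 72 months, plus 3 months = 75

75 months


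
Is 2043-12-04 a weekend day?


Anchor: Jan 1, 2043. With p = 2043 - 1 = 2042: (p + p//4 - p//100 + p//400) mod 7 = (2042 + 510 - 20 + 5) mod 7 = 2537 mod 7 = 3 -> Thursday (Mon=0 ... Sun=6)
Day of year: 338; offset = 337
Weekday index = (3 + 337) mod 7 = 4 -> Friday
Weekend days: Saturday, Sunday

No


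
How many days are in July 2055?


July 2055

31 days


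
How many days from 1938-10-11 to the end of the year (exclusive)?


Day of year: 284 of 365
Remaining = 365 - 284

81 days


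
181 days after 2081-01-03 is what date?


Start: 2081-01-03, add 181 days
January 2081 has 31 days: 31 - 3 = 28 days to January 31 -> 153 left
February 2081 has 28 days -> 125 left
March 2081 has 31 days -> 94 left
April 2081 has 30 days -> 64 left
May 2081 has 31 days -> 33 left
June 2081 has 30 days -> 3 left
July 2081: 3 <= 31 -> lands on July 3

Result: 2081-07-03


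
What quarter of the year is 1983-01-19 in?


Month: January (month 1)
Q1: Jan-Mar, Q2: Apr-Jun, Q3: Jul-Sep, Q4: Oct-Dec

Q1


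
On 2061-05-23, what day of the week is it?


Date: May 23, 2061
Anchor: Jan 1, 2061. With p = 2061 - 1 = 2060: (p + p//4 - p//100 + p//400) mod 7 = (2060 + 515 - 20 + 5) mod 7 = 2560 mod 7 = 5 -> Saturday (Mon=0 ... Sun=6)
Days before May (Jan-Apr): 120; offset = 120 + 23 - 1 = 142
Weekday index = (5 + 142) mod 7 = 0

Day of the week: Monday


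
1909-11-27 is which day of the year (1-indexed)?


Date: November 27, 1909
Days in months 1 through 10: 304
Plus 27 days in November

Day of year: 331


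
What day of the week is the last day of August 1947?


August 1947 has 31 days
Anchor: Jan 1, 1947. With p = 1947 - 1 = 1946: (p + p//4 - p//100 + p//400) mod 7 = (1946 + 486 - 19 + 4) mod 7 = 2417 mod 7 = 2 -> Wednesday (Mon=0 ... Sun=6)
Days before August (Jan-Jul): 212; August 1 index = (2 + 212) mod 7 = 4 -> Friday
Last day offset: 31 - 1 = 30 days
Weekday index = (4 + 30) mod 7 = 6

Sunday, August 31


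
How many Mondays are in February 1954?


February 1954 has 28 days
Anchor: Jan 1, 1954. With p = 1954 - 1 = 1953: (p + p//4 - p//100 + p//400) mod 7 = (1953 + 488 - 19 + 4) mod 7 = 2426 mod 7 = 4 -> Friday (Mon=0 ... Sun=6)
Days before February (Jan): 31; February 1 index = (4 + 31) mod 7 = 0 -> Monday
First Monday is February 1
Mondays: 1, 8, 15, 22

4 Mondays


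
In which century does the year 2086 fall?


Century = (year - 1) // 100 + 1
= (2086 - 1) // 100 + 1
= 2085 // 100 + 1
= 20 + 1

21st century


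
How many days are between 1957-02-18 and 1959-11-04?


From 1957-02-18 to 1959-11-04
1957-02-18: days before February = 31; day of year = 31 + 18 = 49
1959-11-04: days before November = 31 + 28 + 31 + 30 + 31 + 30 + 31 + 31 + 30 + 31 = 304 (1959 is not a leap year); day of year = 304 + 4 = 308
Rest of 1957: 365 - 49 = 316
Full years 1958 (365): 365
Total = 316 + 365 + 308 = 989

989 days


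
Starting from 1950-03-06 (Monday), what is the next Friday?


Current: Monday
Target: Friday
Days ahead: 4

Next Friday: 1950-03-10


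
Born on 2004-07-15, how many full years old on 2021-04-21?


Birth: 2004-07-15
Reference: 2021-04-21
Year difference: 2021 - 2004 = 17
Birthday not yet reached in 2021, subtract 1

16 years old


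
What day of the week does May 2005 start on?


Target: May 1, 2005
Anchor: Jan 1, 2005. With p = 2005 - 1 = 2004: (p + p//4 - p//100 + p//400) mod 7 = (2004 + 501 - 20 + 5) mod 7 = 2490 mod 7 = 5 -> Saturday (Mon=0 ... Sun=6)
Days before May (Jan-Apr): 120 days
Weekday index = (5 + 120) mod 7 = 6

Sunday
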